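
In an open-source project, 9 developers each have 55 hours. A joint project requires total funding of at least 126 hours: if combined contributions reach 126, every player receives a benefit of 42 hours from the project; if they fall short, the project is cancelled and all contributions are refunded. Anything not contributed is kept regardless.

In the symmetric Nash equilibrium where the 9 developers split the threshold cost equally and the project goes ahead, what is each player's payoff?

83 hours

Equal share of the threshold: 126/9 = 14.
At this profile no one gains by cutting their contribution: any cut drops the total below 126, the project is cancelled, contributions are refunded, and the deviator ends with 55, which is less than 55 − 14 + 42 = 83. Contributing more than 14 just wastes the excess. So contributing exactly 14 is a best response.
Each player's payoff: 55 − 14 + 42 = 83.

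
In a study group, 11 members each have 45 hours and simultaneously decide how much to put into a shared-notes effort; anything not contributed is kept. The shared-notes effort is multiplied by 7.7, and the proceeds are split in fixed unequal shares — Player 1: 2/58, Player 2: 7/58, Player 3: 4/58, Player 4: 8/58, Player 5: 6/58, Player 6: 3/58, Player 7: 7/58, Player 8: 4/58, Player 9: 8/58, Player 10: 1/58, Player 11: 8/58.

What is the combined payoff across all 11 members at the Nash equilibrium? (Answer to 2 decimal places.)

1399.50 hours

Each unit j contributes comes back to j as 7.7 × (j's share), so j prefers to contribute only if that share exceeds 1/7.7 = 0.1299; otherwise keeping the unit dominates.
The shares above 0.1299 belong to Player 4, Player 9 and Player 11, contributing 45 each; the remaining 8 contribute 0. Total contributed: 135.
The shared-notes effort pays out 7.7 × 135 = 1039.50 in total (split across the unequal shares, but the aggregate is all that matters for the group sum).
The 8 free-riders keep 45 each, adding 360. Group total = 360 + 1039.50 = 1399.50.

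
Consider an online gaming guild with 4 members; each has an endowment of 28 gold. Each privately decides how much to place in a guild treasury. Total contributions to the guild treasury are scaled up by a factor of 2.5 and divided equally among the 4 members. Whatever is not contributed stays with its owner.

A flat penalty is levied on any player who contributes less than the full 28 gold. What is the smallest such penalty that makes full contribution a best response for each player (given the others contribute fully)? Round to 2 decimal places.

Given the others contribute fully, the best deviation is to contribute 0 (any partial contribution still incurs the fine and gives up units whose private return 0.6250 is below 1).
Deviating from 28 to 0 saves 28 gold but forfeits the deviator's share of the drop in the guild treasury: 2.5/4 × 28 = 17.50.
So the deviation gain is 28 − 17.50 = 10.50, and the fine must be at least 10.50 gold to wipe it out.

10.50 gold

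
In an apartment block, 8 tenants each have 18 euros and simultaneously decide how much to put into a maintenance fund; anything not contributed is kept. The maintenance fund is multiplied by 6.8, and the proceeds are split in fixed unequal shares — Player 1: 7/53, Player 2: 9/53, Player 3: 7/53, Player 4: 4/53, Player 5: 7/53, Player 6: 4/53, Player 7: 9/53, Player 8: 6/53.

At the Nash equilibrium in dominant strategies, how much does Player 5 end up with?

A player with share s gets back 6.8·s per unit contributed, so full contribution is dominant for anyone with s > 1/6.8 = 0.1471 and zero contribution is dominant for anyone below.
The shares above 0.1471 belong to Player 2 and Player 7, contributing 18 each; the remaining 6 contribute 0. Total contributed: 36.
Player 5 keeps 18 and receives 6.8 × 36 × 7/53 = 32.33 from the maintenance fund, for a payoff of 50.33.

50.33 euros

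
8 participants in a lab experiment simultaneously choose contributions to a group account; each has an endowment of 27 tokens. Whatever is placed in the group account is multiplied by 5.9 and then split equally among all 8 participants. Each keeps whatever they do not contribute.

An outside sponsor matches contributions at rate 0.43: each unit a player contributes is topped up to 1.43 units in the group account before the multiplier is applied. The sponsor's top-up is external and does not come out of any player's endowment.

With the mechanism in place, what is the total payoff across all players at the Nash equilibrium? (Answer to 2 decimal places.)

1822.39 tokens

With the mechanism, a contributed unit returns 5.9 × 1.43 / 8 = 1.0546 per unit of net cost to the contributor — now above 1 — so contributing fully is weakly dominant for every player.
So the Nash equilibrium is full contribution by all 8; the group earns 5.9 × 1.43 × 216 = 1822.39.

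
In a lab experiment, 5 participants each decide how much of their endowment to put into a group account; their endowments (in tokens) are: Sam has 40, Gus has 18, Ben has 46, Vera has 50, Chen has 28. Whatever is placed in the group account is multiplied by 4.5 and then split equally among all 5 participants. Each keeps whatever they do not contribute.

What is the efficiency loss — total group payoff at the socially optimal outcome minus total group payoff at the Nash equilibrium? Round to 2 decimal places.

637.00 tokens

The private return per contributed unit is 4.5/5 = 0.9000 < 1 for every player regardless of endowment, so the Nash equilibrium is zero contribution and the group total is Σ E_j = 40 + 18 + 46 + 50 + 28 = 182.
Each contributed unit returns 4.500 to the group, so the social optimum is full contribution by everyone: group total = 4.500 × 182 = 819.00.
Efficiency loss = (4.500 − 1) × 182 = 637.00.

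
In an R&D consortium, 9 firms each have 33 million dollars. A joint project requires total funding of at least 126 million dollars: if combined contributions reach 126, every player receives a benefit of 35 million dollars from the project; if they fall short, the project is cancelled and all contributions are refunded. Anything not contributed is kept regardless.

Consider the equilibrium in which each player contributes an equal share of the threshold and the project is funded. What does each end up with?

54 million dollars

Equal share of the threshold: 126/9 = 14.
At this profile no one gains by cutting their contribution: any cut drops the total below 126, the project is cancelled, contributions are refunded, and the deviator ends with 33, which is less than 33 − 14 + 35 = 54. Contributing more than 14 just wastes the excess. So contributing exactly 14 is a best response.
Each player's payoff: 33 − 14 + 35 = 54.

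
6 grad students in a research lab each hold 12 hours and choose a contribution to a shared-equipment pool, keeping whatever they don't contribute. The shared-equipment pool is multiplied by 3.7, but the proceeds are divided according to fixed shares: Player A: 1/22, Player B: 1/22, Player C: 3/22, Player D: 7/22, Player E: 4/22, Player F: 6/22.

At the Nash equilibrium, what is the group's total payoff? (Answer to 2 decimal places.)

136.80 hours

A player with share s gets back 3.7·s per unit contributed, so full contribution is dominant for anyone with s > 1/3.7 = 0.2703 and zero contribution is dominant for anyone below.
The shares above 0.2703 belong to Player D and Player F, contributing 12 each; the remaining 4 contribute 0. Total contributed: 24.
The shared-equipment pool pays out 3.7 × 24 = 88.80 in total (split across the unequal shares, but the aggregate is all that matters for the group sum).
The 4 free-riders keep 12 each, adding 48. Group total = 48 + 88.80 = 136.80.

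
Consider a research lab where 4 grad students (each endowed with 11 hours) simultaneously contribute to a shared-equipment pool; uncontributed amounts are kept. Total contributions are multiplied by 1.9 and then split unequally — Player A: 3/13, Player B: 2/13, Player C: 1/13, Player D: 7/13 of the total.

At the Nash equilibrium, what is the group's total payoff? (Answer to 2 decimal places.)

53.90 hours

A player with share s gets back 1.9·s per unit contributed, so full contribution is dominant for anyone with s > 1/1.9 = 0.5263 and zero contribution is dominant for anyone below.
Player D alone (share 7/13) is above the threshold, contributing 11; the remaining 3 contribute 0. Total contributed: 11.
The shared-equipment pool pays out 1.9 × 11 = 20.90 in total (split across the unequal shares, but the aggregate is all that matters for the group sum).
The 3 free-riders keep 11 each, adding 33. Group total = 33 + 20.90 = 53.90.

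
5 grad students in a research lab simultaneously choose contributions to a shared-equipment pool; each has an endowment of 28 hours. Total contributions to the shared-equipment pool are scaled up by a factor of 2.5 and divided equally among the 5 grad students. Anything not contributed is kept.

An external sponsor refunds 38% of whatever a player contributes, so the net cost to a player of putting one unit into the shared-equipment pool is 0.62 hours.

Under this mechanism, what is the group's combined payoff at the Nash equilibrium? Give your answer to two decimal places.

140.00 hours

Even with the mechanism, each unit contributed returns only (2.5/5) / 0.62 = 0.8065 per unit of net cost, so contributing nothing is still dominant.
At the Nash equilibrium no one contributes; group total payoff = 5 × 28 = 140.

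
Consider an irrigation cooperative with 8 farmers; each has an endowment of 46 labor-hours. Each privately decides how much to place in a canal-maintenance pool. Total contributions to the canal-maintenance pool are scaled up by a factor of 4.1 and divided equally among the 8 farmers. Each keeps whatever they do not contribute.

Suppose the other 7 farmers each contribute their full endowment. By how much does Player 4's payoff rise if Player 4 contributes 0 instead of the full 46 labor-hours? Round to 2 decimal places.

22.43 labor-hours

Switching from a contribution of 46 to 0 lets Player 4 keep an extra 46 labor-hours, but lowers the canal-maintenance pool by 46, which costs Player 4 their own share of that drop: 4.1/8 × 46 = 23.57.
Net gain = 46 − 23.57 = 22.43. The private return per contributed unit (0.5125) is below 1, so free-riding is indeed the best response regardless of what the others do.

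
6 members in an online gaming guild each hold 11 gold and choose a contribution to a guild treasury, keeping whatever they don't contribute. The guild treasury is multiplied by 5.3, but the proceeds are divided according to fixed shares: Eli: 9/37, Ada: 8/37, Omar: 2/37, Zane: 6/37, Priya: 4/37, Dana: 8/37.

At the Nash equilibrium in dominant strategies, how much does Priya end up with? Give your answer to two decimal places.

29.91 gold

Player j's private return per contributed unit is 5.3 × (j's share). Contributing is weakly dominant for j when that share is at least 1/5.3 = 0.1887, and contributing 0 is dominant otherwise.
The shares above 0.1887 belong to Eli, Ada and Dana, contributing 11 each; the remaining 3 contribute 0. Total contributed: 33.
Priya keeps 11 and receives 5.3 × 33 × 4/37 = 18.91 from the guild treasury, for a payoff of 29.91.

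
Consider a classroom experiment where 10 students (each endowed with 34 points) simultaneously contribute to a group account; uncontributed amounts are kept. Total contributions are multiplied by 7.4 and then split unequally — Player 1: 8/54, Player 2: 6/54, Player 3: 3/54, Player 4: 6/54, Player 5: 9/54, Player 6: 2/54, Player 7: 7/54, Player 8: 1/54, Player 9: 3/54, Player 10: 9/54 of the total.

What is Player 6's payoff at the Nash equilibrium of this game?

61.96 points

Player j's private return per contributed unit is 7.4 × (j's share). Contributing is weakly dominant for j when that share is at least 1/7.4 = 0.1351, and contributing 0 is dominant otherwise.
Player 1, Player 5 and Player 10 are above the threshold, contributing 34 each; the remaining 7 contribute 0. Total contributed: 102.
Player 6 keeps 34 and receives 7.4 × 102 × 2/54 = 27.96 from the group account, for a payoff of 61.96.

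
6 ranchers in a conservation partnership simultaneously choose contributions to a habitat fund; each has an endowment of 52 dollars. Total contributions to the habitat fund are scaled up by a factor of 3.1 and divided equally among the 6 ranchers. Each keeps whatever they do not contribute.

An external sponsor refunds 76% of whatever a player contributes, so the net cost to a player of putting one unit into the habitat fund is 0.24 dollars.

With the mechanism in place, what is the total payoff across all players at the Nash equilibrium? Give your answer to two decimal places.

With the mechanism, a contributed unit returns (3.1/6) / 0.24 = 2.1528 per unit of net cost to the contributor — now above 1 — so contributing fully is weakly dominant for every player.
At the Nash equilibrium everyone contributes 52. Group total payoff = 6 × (52 × 0.76 + 3.1 × 52) = 1204.32.

1204.32 dollars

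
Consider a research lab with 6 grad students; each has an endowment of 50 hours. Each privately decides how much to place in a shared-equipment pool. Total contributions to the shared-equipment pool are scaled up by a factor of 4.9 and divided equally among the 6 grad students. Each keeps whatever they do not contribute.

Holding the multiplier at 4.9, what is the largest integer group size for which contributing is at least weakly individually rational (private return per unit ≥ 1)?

4

Private return per unit is 4.9/(group size), which is ≥ 1 whenever the group size is ≤ 4.9.
The largest such integer is 4.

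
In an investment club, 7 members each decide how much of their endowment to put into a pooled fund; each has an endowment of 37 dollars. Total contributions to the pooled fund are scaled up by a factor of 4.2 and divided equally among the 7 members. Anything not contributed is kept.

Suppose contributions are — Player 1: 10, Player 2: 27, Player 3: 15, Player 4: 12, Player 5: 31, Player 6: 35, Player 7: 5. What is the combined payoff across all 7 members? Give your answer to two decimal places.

Total contributed: 10 + 27 + 15 + 12 + 31 + 35 + 5 = 135; total kept: 7 × 37 − 135 = 124.
The pooled fund pays out 4.2 × 135 = 567.00 in aggregate.
Group total = 124 + 567.00 = 691.00.

691.00 dollars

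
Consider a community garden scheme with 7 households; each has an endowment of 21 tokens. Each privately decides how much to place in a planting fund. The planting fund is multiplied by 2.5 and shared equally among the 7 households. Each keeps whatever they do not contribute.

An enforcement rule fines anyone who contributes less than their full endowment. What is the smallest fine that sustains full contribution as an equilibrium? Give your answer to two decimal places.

Given the others contribute fully, the best deviation is to contribute 0 (any partial contribution still incurs the fine and gives up units whose private return 0.3571 is below 1).
Deviating from 21 to 0 saves 21 tokens but forfeits the deviator's share of the drop in the planting fund: 2.5/7 × 21 = 7.50.
So the deviation gain is 21 − 7.50 = 13.50, and the fine must be at least 13.50 tokens to wipe it out.

13.50 tokens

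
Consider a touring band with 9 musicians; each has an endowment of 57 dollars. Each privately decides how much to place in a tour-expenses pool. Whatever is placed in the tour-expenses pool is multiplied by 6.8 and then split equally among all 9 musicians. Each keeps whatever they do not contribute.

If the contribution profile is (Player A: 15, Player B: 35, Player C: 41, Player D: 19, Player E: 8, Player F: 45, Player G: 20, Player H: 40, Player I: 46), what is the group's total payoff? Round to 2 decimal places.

Total contributed: 15 + 35 + 41 + 19 + 8 + 45 + 20 + 40 + 46 = 269; total kept: 9 × 57 − 269 = 244.
The tour-expenses pool pays out 6.8 × 269 = 1829.20 in aggregate.
Group total = 244 + 1829.20 = 2073.20.

2073.20 dollars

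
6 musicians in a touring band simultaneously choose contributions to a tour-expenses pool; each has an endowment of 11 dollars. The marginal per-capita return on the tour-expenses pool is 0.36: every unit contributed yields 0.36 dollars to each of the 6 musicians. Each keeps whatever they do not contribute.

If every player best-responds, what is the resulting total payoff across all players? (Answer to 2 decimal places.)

66.00 dollars

The private return per contributed unit is 0.36 < 1, so contributing 0 is dominant for every player. At the Nash equilibrium everyone keeps their 11, and the group total is 6 × 11 = 66.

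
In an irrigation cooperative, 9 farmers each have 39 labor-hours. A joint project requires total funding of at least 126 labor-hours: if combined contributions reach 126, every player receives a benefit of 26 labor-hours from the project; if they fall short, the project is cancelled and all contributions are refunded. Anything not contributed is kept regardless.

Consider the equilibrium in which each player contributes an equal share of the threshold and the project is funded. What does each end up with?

Equal share of the threshold: 126/9 = 14.
At this profile no one gains by cutting their contribution: any cut drops the total below 126, the project is cancelled, contributions are refunded, and the deviator ends with 39, which is less than 39 − 14 + 26 = 51. Contributing more than 14 just wastes the excess. So contributing exactly 14 is a best response.
Each player's payoff: 39 − 14 + 26 = 51.

51 labor-hours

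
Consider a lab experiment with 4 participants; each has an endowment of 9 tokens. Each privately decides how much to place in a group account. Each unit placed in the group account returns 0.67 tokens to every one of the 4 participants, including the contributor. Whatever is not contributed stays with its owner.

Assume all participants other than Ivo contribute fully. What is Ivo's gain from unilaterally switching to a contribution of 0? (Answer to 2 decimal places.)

Switching from a contribution of 9 to 0 lets Ivo keep an extra 9 tokens, but lowers the group account by 9, which costs Ivo their own share of that drop: 0.67 × 9 = 6.03.
Net gain = 9 − 6.03 = 2.97. The private return per contributed unit (0.67) is below 1, so free-riding is indeed the best response regardless of what the others do.

2.97 tokens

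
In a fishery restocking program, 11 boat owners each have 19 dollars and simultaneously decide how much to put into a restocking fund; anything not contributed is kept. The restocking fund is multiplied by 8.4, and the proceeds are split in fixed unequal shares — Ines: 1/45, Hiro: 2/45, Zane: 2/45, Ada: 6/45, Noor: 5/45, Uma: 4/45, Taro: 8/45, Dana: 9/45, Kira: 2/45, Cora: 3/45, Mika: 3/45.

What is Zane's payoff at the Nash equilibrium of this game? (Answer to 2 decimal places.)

40.28 dollars

Player j's private return per contributed unit is 8.4 × (j's share). Contributing is weakly dominant for j when that share is at least 1/8.4 = 0.1190, and contributing 0 is dominant otherwise.
Ada, Taro and Dana clear that bar, contributing 19 each; the remaining 8 contribute 0. Total contributed: 57.
Zane keeps 19 and receives 8.4 × 57 × 2/45 = 21.28 from the restocking fund, for a payoff of 40.28.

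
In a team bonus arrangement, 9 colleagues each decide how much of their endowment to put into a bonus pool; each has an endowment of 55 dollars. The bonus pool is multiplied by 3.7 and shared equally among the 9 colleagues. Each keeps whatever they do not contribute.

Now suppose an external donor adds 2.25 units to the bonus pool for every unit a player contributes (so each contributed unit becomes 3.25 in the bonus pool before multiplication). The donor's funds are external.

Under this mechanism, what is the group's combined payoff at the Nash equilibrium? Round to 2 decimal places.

5952.38 dollars

The effective private return per unit is now 3.7 × 3.25 / 9 = 1.3361 > 1, so every player's dominant strategy flips to full contribution.
At the Nash equilibrium everyone contributes 55. Group total payoff = 3.7 × 3.25 × 495 = 5952.38.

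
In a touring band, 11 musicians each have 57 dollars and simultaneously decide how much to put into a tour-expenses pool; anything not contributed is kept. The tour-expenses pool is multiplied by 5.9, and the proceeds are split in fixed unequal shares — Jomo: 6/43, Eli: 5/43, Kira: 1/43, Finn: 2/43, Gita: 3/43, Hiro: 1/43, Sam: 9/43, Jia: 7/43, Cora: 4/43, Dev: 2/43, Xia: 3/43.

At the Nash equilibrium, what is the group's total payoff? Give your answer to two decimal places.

906.30 dollars

For player j, contributing a unit is worthwhile iff 5.9 × (j's share) ≥ 1, i.e. iff j's share is at least 0.1695.
Only Sam (9/43) clears that bar, contributing 57; the remaining 10 contribute 0. Total contributed: 57.
The tour-expenses pool pays out 5.9 × 57 = 336.30 in total (split across the unequal shares, but the aggregate is all that matters for the group sum).
The 10 free-riders keep 57 each, adding 570. Group total = 570 + 336.30 = 906.30.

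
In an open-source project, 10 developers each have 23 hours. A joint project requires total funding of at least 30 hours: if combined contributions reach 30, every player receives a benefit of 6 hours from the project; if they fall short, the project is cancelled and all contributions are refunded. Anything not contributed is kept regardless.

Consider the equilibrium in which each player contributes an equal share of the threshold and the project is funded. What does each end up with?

26 hours

Equal share of the threshold: 30/10 = 3.
At this profile no one gains by cutting their contribution: any cut drops the total below 30, the project is cancelled, contributions are refunded, and the deviator ends with 23, which is less than 23 − 3 + 6 = 26. Contributing more than 3 just wastes the excess. So contributing exactly 3 is a best response.
Each player's payoff: 23 − 3 + 6 = 26.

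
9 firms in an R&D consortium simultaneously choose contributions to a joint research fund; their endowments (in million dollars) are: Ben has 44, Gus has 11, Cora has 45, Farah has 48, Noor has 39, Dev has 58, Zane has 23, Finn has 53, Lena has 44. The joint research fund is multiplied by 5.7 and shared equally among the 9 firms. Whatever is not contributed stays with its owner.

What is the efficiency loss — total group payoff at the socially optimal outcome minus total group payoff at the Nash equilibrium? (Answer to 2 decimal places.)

The private return per contributed unit is 5.7/9 = 0.6333 < 1 for every player regardless of endowment, so the Nash equilibrium is zero contribution and the group total is Σ E_j = 44 + 11 + 45 + 48 + 39 + 58 + 23 + 53 + 44 = 365.
Each contributed unit returns 5.700 to the group, so the social optimum is full contribution by everyone: group total = 5.700 × 365 = 2080.50.
Efficiency loss = (5.700 − 1) × 365 = 1715.50.

1715.50 million dollars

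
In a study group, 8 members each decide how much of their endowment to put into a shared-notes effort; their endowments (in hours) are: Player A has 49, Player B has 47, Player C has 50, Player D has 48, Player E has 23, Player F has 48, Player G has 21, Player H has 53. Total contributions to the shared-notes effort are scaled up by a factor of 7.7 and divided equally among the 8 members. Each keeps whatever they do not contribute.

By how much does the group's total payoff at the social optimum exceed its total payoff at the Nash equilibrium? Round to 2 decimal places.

The private return per contributed unit is 7.7/8 = 0.9625 < 1 for every player regardless of endowment, so the Nash equilibrium is zero contribution and the group total is Σ E_j = 49 + 47 + 50 + 48 + 23 + 48 + 21 + 53 = 339.
Each contributed unit returns 7.700 to the group, so the social optimum is full contribution by everyone: group total = 7.700 × 339 = 2610.30.
Efficiency loss = (7.700 − 1) × 339 = 2271.30.

2271.30 hours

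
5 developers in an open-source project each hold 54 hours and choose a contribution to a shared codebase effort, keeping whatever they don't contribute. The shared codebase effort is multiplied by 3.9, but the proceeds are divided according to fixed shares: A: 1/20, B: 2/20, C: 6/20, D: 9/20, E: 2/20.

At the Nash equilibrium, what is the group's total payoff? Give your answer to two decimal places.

Each unit j contributes comes back to j as 3.9 × (j's share), so j prefers to contribute only if that share exceeds 1/3.9 = 0.2564; otherwise keeping the unit dominates.
C and D are above the threshold, contributing 54 each; the remaining 3 contribute 0. Total contributed: 108.
The shared codebase effort pays out 3.9 × 108 = 421.20 in total (split across the unequal shares, but the aggregate is all that matters for the group sum).
The 3 free-riders keep 54 each, adding 162. Group total = 162 + 421.20 = 583.20.

583.20 hours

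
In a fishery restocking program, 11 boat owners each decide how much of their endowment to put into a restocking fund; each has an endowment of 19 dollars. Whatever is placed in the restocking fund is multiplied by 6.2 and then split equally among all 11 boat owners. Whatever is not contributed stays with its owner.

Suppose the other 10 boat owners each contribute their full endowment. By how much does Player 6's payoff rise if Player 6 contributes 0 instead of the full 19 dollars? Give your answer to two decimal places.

8.29 dollars

Switching from a contribution of 19 to 0 lets Player 6 keep an extra 19 dollars, but lowers the restocking fund by 19, which costs Player 6 their own share of that drop: 6.2/11 × 19 = 10.71.
Net gain = 19 − 10.71 = 8.29. The private return per contributed unit (0.5636) is below 1, so free-riding is indeed the best response regardless of what the others do.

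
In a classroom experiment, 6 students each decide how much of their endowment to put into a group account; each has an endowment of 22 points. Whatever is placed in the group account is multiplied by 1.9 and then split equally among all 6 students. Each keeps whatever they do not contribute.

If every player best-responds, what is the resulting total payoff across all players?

132.00 points

Each contributed unit returns 1.9/6 = 0.3167 to its contributor — below 1 — so contributing 0 is dominant for every player. At the Nash equilibrium everyone keeps their 22, and the group total is 6 × 22 = 132.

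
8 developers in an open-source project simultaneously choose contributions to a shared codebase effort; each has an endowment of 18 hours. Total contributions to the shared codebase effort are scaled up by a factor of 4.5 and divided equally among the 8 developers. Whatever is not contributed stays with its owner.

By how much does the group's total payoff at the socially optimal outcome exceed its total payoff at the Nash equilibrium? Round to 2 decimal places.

504.00 hours

Each contributed unit returns 4.5/8 = 0.5625 to its contributor — below 1 — so contributing 0 is dominant for every player. At the Nash equilibrium everyone keeps their 18, and the group total is 8 × 18 = 144.
Each contributed unit returns 4.500 to the group as a whole (0.5625 to each of 8 players), which exceeds 1, so the social optimum is full contribution: group total = 4.500 × 144 = 648.00.
Efficiency loss = 648.00 − 144 = 504.00.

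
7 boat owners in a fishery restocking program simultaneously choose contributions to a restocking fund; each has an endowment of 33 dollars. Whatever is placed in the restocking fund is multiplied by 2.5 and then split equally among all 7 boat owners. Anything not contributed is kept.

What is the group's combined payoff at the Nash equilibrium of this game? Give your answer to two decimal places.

231.00 dollars

Each contributed unit returns 2.5/7 = 0.3571 to its contributor — below 1 — so contributing 0 is dominant for every player. At the Nash equilibrium everyone keeps their 33, and the group total is 7 × 33 = 231.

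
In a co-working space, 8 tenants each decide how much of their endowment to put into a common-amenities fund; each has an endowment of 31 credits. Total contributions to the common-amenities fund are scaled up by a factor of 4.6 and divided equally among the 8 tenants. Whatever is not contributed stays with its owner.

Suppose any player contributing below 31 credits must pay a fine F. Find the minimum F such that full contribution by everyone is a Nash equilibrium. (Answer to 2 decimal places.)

Given the others contribute fully, the best deviation is to contribute 0 (any partial contribution still incurs the fine and gives up units whose private return 0.5750 is below 1).
Deviating from 31 to 0 saves 31 credits but forfeits the deviator's share of the drop in the common-amenities fund: 4.6/8 × 31 = 17.82.
So the deviation gain is 31 − 17.82 = 13.18, and the fine must be at least 13.18 credits to wipe it out.

13.18 credits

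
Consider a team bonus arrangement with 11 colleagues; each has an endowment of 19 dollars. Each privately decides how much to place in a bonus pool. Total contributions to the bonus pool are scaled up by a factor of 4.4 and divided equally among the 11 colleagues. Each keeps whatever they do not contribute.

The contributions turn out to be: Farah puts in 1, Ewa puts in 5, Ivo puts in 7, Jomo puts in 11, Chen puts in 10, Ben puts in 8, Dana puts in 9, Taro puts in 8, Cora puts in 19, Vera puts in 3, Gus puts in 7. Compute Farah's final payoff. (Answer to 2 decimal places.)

53.20 dollars

Total contributed: 1 + 5 + 7 + 11 + 10 + 8 + 9 + 8 + 19 + 3 + 7 = 88.
Each receives 4.4 × 88 / 11 = 35.20 from the bonus pool.
Farah keeps 19 − 1 = 18, so Farah's payoff is 18 + 35.20 = 53.20.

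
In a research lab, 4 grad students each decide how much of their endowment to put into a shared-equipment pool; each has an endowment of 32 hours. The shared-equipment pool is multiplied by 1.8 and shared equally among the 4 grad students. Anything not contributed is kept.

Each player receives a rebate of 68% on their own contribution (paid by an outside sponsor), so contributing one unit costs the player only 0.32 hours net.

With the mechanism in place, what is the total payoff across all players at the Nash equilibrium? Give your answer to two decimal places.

317.44 hours

The effective private return per unit is now (1.8/4) / 0.32 = 1.4063 > 1, so every player's dominant strategy flips to full contribution.
So the Nash equilibrium is full contribution by all 4; the group earns 4 × (32 × 0.68 + 1.8 × 32) = 317.44.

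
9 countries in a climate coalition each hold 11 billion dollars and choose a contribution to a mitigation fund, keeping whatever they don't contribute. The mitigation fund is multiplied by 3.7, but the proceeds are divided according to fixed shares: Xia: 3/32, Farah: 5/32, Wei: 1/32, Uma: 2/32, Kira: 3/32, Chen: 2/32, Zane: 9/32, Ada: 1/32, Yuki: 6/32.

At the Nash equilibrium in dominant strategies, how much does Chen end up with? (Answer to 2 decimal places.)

13.54 billion dollars

Player j's private return per contributed unit is 3.7 × (j's share). Contributing is weakly dominant for j when that share is at least 1/3.7 = 0.2703, and contributing 0 is dominant otherwise.
The only share above 0.2703 is Zane's 9/32, contributing 11; the remaining 8 contribute 0. Total contributed: 11.
Chen keeps 11 and receives 3.7 × 11 × 2/32 = 2.54 from the mitigation fund, for a payoff of 13.54.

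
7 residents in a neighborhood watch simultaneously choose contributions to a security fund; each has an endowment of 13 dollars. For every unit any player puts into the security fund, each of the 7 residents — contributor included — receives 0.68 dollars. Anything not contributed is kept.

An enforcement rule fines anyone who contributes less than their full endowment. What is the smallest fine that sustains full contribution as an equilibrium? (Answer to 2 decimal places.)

4.16 dollars

Given the others contribute fully, the best deviation is to contribute 0 (any partial contribution still incurs the fine and gives up units whose private return 0.68 is below 1).
Deviating from 13 to 0 saves 13 dollars but forfeits the deviator's share of the drop in the security fund: 0.68 × 13 = 8.84.
So the deviation gain is 13 − 8.84 = 4.16, and the fine must be at least 4.16 dollars to wipe it out.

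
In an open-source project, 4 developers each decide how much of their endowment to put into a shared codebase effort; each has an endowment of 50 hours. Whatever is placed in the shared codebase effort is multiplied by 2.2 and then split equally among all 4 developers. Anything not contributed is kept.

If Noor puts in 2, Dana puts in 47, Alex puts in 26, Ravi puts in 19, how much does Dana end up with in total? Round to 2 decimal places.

Total contributed: 2 + 47 + 26 + 19 = 94.
Each receives 2.2 × 94 / 4 = 51.70 from the shared codebase effort.
Dana keeps 50 − 47 = 3, so Dana's payoff is 3 + 51.70 = 54.70.

54.70 hours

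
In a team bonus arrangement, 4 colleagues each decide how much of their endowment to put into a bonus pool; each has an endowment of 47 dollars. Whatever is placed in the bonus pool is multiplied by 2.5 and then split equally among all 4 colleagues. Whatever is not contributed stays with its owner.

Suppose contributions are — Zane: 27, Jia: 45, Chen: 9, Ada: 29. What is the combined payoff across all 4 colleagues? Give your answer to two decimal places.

Total contributed: 27 + 45 + 9 + 29 = 110; total kept: 4 × 47 − 110 = 78.
The bonus pool pays out 2.5 × 110 = 275.00 in aggregate.
Group total = 78 + 275.00 = 353.00.

353.00 dollars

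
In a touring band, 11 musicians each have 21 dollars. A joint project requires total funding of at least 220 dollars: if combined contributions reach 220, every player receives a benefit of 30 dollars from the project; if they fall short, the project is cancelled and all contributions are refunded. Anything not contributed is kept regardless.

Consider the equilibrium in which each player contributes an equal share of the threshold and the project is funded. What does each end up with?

31 dollars

Equal share of the threshold: 220/11 = 20.
At this profile no one gains by cutting their contribution: any cut drops the total below 220, the project is cancelled, contributions are refunded, and the deviator ends with 21, which is less than 21 − 20 + 30 = 31. Contributing more than 20 just wastes the excess. So contributing exactly 20 is a best response.
Each player's payoff: 21 − 20 + 30 = 31.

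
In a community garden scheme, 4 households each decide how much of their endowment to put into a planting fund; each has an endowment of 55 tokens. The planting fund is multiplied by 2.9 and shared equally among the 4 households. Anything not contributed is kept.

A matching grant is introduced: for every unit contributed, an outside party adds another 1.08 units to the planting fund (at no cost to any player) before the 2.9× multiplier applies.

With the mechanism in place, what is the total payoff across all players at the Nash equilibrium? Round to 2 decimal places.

1327.04 tokens

With the mechanism, a contributed unit returns 2.9 × 2.08 / 4 = 1.5080 per unit of net cost to the contributor — now above 1 — so contributing fully is weakly dominant for every player.
At the Nash equilibrium everyone contributes 55. Group total payoff = 2.9 × 2.08 × 220 = 1327.04.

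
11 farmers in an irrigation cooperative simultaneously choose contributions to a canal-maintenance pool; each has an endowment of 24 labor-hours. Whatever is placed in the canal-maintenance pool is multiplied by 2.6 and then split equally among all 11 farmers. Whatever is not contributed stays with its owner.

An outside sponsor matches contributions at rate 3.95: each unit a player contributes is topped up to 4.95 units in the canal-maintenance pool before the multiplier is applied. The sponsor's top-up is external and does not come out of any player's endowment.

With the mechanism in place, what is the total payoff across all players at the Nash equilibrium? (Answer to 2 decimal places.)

The effective private return per unit is now 2.6 × 4.95 / 11 = 1.1700 > 1, so every player's dominant strategy flips to full contribution.
At the Nash equilibrium everyone contributes 24. Group total payoff = 2.6 × 4.95 × 264 = 3397.68.

3397.68 labor-hours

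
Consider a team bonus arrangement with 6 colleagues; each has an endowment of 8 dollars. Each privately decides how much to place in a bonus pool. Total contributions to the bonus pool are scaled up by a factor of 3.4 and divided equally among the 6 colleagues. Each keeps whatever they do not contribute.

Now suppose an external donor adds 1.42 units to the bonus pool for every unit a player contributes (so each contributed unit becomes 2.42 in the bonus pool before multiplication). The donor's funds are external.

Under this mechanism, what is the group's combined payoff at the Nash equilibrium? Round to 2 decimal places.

394.94 dollars

Under the mechanism each unit contributed yields 3.4 × 2.42 / 6 = 1.3713 back to its contributor per unit of net cost, which exceeds 1, making full contribution the dominant choice for everyone.
So the Nash equilibrium is full contribution by all 6; the group earns 3.4 × 2.42 × 48 = 394.94.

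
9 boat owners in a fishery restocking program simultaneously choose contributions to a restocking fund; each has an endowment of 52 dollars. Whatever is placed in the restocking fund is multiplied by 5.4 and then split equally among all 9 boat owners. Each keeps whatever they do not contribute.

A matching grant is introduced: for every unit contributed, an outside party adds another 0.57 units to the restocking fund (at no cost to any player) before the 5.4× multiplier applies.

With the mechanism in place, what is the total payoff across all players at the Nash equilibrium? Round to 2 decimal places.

Even with the mechanism, each unit contributed returns only 5.4 × 1.57 / 9 = 0.9420 per unit of net cost, so contributing nothing is still dominant.
At the Nash equilibrium no one contributes; group total payoff = 9 × 52 = 468.

468.00 dollars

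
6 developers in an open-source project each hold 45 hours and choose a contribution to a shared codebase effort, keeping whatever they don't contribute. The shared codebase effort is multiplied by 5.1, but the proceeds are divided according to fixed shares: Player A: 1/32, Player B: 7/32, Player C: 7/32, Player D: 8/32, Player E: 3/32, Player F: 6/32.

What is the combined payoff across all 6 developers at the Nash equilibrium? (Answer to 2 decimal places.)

823.50 hours

Player j's private return per contributed unit is 5.1 × (j's share). Contributing is weakly dominant for j when that share is at least 1/5.1 = 0.1961, and contributing 0 is dominant otherwise.
Player B, Player C and Player D clear that bar, contributing 45 each; the remaining 3 contribute 0. Total contributed: 135.
The shared codebase effort pays out 5.1 × 135 = 688.50 in total (split across the unequal shares, but the aggregate is all that matters for the group sum).
The 3 free-riders keep 45 each, adding 135. Group total = 135 + 688.50 = 823.50.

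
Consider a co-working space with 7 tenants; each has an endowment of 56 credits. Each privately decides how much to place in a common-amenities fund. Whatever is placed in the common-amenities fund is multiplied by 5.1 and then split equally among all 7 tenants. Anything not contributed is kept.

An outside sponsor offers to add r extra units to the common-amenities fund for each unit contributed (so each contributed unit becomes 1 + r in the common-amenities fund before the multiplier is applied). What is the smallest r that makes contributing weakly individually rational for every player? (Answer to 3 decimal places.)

With matching at rate r, one contributed unit becomes (1 + r) in the common-amenities fund and returns 5.1 × (1 + r) / 7 to the contributor.
Setting this equal to 1: 1 + r = 7/5.1 = 1.3725.
So the minimum matching rate is r = 1.3725 − 1 = 0.373.

0.373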